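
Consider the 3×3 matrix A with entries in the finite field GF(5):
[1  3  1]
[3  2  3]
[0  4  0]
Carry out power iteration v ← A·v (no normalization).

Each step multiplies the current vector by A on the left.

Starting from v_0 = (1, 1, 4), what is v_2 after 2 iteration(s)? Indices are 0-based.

v_0 = (1, 1, 4).
v_1 = A·v_0 = (3, 2, 4).
v_2 = A·v_1 = (3, 0, 3).

v_2 = (3, 0, 3)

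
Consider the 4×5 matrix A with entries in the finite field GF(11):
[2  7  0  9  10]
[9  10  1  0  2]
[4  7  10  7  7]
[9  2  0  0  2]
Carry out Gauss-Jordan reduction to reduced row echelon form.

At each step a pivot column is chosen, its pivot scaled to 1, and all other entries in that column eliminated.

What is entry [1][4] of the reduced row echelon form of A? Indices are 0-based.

M[1][4] = 9

[1] R0 /= 2  ⇒  (1, 9, 0, 10, 5)
     R1 -= 9·R0  ⇒  (0, 6, 1, 9, 1)
     R2 -= 4·R0  ⇒  (0, 4, 10, 0, 9)
     R3 -= 9·R0  ⇒  (0, 9, 0, 9, 1)
[2] R1 /= 6  ⇒  (0, 1, 2, 7, 2)
     R0 -= 9·R1  ⇒  (1, 0, 4, 2, 9)
     R2 -= 4·R1  ⇒  (0, 0, 2, 5, 1)
     R3 -= 9·R1  ⇒  (0, 0, 4, 1, 5)
[3] R2 /= 2  ⇒  (0, 0, 1, 8, 6)
     R0 -= 4·R2  ⇒  (1, 0, 0, 3, 7)
     R1 -= 2·R2  ⇒  (0, 1, 0, 2, 1)
     R3 -= 4·R2  ⇒  (0, 0, 0, 2, 3)
[4] R3 /= 2  ⇒  (0, 0, 0, 1, 7)
     R0 -= 3·R3  ⇒  (1, 0, 0, 0, 8)
     R1 -= 2·R3  ⇒  (0, 1, 0, 0, 9)
     R2 -= 8·R3  ⇒  (0, 0, 1, 0, 5)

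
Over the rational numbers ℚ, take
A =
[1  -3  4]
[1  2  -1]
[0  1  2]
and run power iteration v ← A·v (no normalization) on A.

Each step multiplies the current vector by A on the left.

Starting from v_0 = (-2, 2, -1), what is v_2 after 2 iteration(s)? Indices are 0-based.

v_0 = (-2, 2, -1).
v_1 = A·v_0 = (-12, 3, 0).
v_2 = A·v_1 = (-21, -6, 3).

v_2 = (-21, -6, 3)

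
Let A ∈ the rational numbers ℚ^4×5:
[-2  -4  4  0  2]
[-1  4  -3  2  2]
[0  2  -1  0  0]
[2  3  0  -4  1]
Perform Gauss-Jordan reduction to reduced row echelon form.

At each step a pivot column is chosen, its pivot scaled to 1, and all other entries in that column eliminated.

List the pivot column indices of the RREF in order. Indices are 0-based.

pivot(0,0)=-2: scale R0 → (1, 2, -2, 0, -1)
  clear (1,0): R1 −= (-1)R0 → (0, 6, -5, 2, 1)
  clear (3,0): R3 −= (2)R0 → (0, -1, 4, -4, 3)
pivot(1,1)=6: scale R1 → (0, 1, -5/6, 1/3, 1/6)
  clear (0,1): R0 −= (2)R1 → (1, 0, -1/3, -2/3, -4/3)
  clear (2,1): R2 −= (2)R1 → (0, 0, 2/3, -2/3, -1/3)
  clear (3,1): R3 −= (-1)R1 → (0, 0, 19/6, -11/3, 19/6)
pivot(2,2)=2/3: scale R2 → (0, 0, 1, -1, -1/2)
  clear (0,2): R0 −= (-1/3)R2 → (1, 0, 0, -1, -3/2)
  clear (1,2): R1 −= (-5/6)R2 → (0, 1, 0, -1/2, -1/4)
  clear (3,2): R3 −= (19/6)R2 → (0, 0, 0, -1/2, 19/4)
pivot(3,3)=-1/2: scale R3 → (0, 0, 0, 1, -19/2)
  clear (0,3): R0 −= (-1)R3 → (1, 0, 0, 0, -11)
  clear (1,3): R1 −= (-1/2)R3 → (0, 1, 0, 0, -5)
  clear (2,3): R2 −= (-1)R3 → (0, 0, 1, 0, -10)

pivot columns: 0, 1, 2, 3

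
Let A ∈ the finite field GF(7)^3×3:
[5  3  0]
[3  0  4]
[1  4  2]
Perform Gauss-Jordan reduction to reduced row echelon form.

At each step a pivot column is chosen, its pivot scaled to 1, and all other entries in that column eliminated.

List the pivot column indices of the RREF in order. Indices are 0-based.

pivot columns: 0, 1, 2

[1] R0 /= 5  ⇒  (1, 2, 0)
     R1 -= 3·R0  ⇒  (0, 1, 4)
     R2 -= 1·R0  ⇒  (0, 2, 2)
[2] R1 /= 1  ⇒  (0, 1, 4)
     R0 -= 2·R1  ⇒  (1, 0, 6)
     R2 -= 2·R1  ⇒  (0, 0, 1)
[3] R2 /= 1  ⇒  (0, 0, 1)
     R0 -= 6·R2  ⇒  (1, 0, 0)
     R1 -= 4·R2  ⇒  (0, 1, 0)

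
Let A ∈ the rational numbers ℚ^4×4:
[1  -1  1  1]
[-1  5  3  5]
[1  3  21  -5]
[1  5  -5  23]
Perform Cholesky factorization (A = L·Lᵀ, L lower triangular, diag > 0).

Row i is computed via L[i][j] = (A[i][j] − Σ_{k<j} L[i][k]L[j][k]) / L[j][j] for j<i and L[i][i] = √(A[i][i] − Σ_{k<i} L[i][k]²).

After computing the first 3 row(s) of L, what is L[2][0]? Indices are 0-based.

L[2][0] = 1

Step 1: L[0][0] = √(1) = 1.
  L[1][0] = (-1) / L[0][0] = -1.
Step 2: L[1][1] = √(4) = 2.
  L[2][0] = (1) / L[0][0] = 1.
  L[2][1] = (4) / L[1][1] = 2.
Step 3: L[2][2] = √(16) = 4.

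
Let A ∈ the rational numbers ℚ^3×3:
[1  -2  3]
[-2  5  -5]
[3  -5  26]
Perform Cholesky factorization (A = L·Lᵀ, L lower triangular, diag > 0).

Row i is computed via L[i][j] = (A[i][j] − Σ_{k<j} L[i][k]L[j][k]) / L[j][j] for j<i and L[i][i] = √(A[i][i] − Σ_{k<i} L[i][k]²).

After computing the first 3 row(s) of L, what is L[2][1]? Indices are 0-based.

L[2][1] = 1

Step 1: L[0][0] = √(1) = 1.
  L[1][0] = (-2) / L[0][0] = -2.
Step 2: L[1][1] = √(1) = 1.
  L[2][0] = (3) / L[0][0] = 3.
  L[2][1] = (1) / L[1][1] = 1.
Step 3: L[2][2] = √(16) = 4.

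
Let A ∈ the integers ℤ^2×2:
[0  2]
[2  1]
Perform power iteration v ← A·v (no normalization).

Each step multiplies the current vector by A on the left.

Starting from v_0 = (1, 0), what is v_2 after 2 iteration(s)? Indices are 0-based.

v_0 = (1, 0).
v_1 = A·v_0 = (0, 2).
v_2 = A·v_1 = (4, 2).

v_2 = (4, 2)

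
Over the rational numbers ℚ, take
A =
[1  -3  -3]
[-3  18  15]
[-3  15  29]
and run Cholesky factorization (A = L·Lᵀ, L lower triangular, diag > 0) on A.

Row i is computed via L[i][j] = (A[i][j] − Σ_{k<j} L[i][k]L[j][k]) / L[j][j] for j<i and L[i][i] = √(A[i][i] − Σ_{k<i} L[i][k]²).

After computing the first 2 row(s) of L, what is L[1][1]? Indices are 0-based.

L[1][1] = 3

Step 1: L[0][0] = √(1) = 1.
  L[1][0] = (-3) / L[0][0] = -3.
Step 2: L[1][1] = √(9) = 3.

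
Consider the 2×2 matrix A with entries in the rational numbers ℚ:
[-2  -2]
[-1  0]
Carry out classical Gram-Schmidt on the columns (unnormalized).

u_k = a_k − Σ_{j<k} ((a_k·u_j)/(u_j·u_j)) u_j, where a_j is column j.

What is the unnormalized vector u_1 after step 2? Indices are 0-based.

Step 1: u_0 = a_0 = (-2, -1).
Step 2: u_1 = a_1 − (4/5)·u_0 = (-2/5, 4/5).

u_1 = (-2/5, 4/5)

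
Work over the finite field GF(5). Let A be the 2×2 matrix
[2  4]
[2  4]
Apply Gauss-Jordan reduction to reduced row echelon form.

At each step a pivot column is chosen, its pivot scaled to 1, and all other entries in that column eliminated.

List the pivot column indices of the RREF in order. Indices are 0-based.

[1] R0 /= 2  ⇒  (1, 2)
     R1 -= 2·R0  ⇒  (0, 0)
column 1 empty below row 1

pivot columns: 0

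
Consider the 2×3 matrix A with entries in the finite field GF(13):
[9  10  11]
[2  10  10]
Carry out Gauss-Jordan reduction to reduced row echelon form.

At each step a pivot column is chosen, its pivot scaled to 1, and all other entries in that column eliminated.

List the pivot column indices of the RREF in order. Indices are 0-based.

[1] R0 /= 9  ⇒  (1, 4, 7)
     R1 -= 2·R0  ⇒  (0, 2, 9)
[2] R1 /= 2  ⇒  (0, 1, 11)
     R0 -= 4·R1  ⇒  (1, 0, 2)

pivot columns: 0, 1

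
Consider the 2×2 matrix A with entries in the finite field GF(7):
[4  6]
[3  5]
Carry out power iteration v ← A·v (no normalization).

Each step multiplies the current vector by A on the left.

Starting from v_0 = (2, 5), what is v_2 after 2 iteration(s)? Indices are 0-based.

v_0 = (2, 5).
v_1 = A·v_0 = (3, 3).
v_2 = A·v_1 = (2, 3).

v_2 = (2, 3)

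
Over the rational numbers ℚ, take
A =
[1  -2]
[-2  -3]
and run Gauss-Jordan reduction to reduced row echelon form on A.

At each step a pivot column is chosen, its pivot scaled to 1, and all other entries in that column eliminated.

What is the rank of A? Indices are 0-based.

rank = 2

pivot(0,0)=1: scale R0 → (1, -2)
  clear (1,0): R1 −= (-2)R0 → (0, -7)
pivot(1,1)=-7: scale R1 → (0, 1)
  clear (0,1): R0 −= (-2)R1 → (1, 0)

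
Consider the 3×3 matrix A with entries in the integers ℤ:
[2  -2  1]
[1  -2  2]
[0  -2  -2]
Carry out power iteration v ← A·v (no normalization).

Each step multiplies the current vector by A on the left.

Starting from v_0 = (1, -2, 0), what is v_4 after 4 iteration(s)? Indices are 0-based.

v_4 = (76, 118, 20)

v_0 = (1, -2, 0).
v_1 = A·v_0 = (6, 5, 4).
v_2 = A·v_1 = (6, 4, -18).
v_3 = A·v_2 = (-14, -38, 28).
v_4 = A·v_3 = (76, 118, 20).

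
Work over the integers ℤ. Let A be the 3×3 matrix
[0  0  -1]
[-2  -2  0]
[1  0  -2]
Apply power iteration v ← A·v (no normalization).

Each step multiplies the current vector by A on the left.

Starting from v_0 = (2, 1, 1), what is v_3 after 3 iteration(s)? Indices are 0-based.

v_3 = (1, -28, 2)

v_0 = (2, 1, 1).
v_1 = A·v_0 = (-1, -6, 0).
v_2 = A·v_1 = (0, 14, -1).
v_3 = A·v_2 = (1, -28, 2).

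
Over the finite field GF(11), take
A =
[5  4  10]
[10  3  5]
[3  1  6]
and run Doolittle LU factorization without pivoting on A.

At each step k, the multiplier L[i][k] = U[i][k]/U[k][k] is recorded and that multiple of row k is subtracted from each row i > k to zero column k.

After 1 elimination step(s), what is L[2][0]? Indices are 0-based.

[col 0] pivot 5
  R1 -= 2*R0 → (0, 6, 7)  (L[1][0] := 2)
  R2 -= 5*R0 → (0, 3, 0)  (L[2][0] := 5)

L[2][0] = 5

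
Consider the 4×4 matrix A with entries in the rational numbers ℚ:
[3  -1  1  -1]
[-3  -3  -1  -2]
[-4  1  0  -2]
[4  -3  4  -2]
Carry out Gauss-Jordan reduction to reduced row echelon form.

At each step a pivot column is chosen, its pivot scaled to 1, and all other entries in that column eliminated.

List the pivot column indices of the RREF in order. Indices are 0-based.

[1] R0 /= 3  ⇒  (1, -1/3, 1/3, -1/3)
     R1 -= -3·R0  ⇒  (0, -4, 0, -3)
     R2 -= -4·R0  ⇒  (0, -1/3, 4/3, -10/3)
     R3 -= 4·R0  ⇒  (0, -5/3, 8/3, -2/3)
[2] R1 /= -4  ⇒  (0, 1, 0, 3/4)
     R0 -= -1/3·R1  ⇒  (1, 0, 1/3, -1/12)
     R2 -= -1/3·R1  ⇒  (0, 0, 4/3, -37/12)
     R3 -= -5/3·R1  ⇒  (0, 0, 8/3, 7/12)
[3] R2 /= 4/3  ⇒  (0, 0, 1, -37/16)
     R0 -= 1/3·R2  ⇒  (1, 0, 0, 11/16)
     R3 -= 8/3·R2  ⇒  (0, 0, 0, 27/4)
[4] R3 /= 27/4  ⇒  (0, 0, 0, 1)
     R0 -= 11/16·R3  ⇒  (1, 0, 0, 0)
     R1 -= 3/4·R3  ⇒  (0, 1, 0, 0)
     R2 -= -37/16·R3  ⇒  (0, 0, 1, 0)

pivot columns: 0, 1, 2, 3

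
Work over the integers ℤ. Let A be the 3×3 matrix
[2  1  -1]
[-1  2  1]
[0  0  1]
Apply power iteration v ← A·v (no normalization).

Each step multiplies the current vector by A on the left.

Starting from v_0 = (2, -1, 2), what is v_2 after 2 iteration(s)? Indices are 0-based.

v_2 = (-2, -3, 2)

v_0 = (2, -1, 2).
v_1 = A·v_0 = (1, -2, 2).
v_2 = A·v_1 = (-2, -3, 2).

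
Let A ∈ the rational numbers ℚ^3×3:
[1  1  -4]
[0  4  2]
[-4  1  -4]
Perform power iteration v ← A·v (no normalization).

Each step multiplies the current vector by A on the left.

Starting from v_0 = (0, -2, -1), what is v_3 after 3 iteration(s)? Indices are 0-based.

v_3 = (52, -196, 132)

v_0 = (0, -2, -1).
v_1 = A·v_0 = (2, -10, 2).
v_2 = A·v_1 = (-16, -36, -26).
v_3 = A·v_2 = (52, -196, 132).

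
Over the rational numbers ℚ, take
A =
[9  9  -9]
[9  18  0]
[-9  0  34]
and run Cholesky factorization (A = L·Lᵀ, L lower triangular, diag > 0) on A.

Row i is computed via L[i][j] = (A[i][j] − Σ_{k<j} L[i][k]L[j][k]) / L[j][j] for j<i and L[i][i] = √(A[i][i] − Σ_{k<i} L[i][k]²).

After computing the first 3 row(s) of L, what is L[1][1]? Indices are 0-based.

Step 1: L[0][0] = √(9) = 3.
  L[1][0] = (9) / L[0][0] = 3.
Step 2: L[1][1] = √(9) = 3.
  L[2][0] = (-9) / L[0][0] = -3.
  L[2][1] = (9) / L[1][1] = 3.
Step 3: L[2][2] = √(16) = 4.

L[1][1] = 3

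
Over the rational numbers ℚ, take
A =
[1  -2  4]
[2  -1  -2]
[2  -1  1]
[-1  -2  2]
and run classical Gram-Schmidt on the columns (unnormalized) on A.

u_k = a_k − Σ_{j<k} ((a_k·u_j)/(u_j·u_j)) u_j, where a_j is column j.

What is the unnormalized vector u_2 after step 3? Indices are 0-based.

Step 1: u_0 = a_0 = (1, 2, 2, -1).
Step 2: u_1 = a_1 − (-2/5)·u_0 = (-8/5, -1/5, -1/5, -12/5).
Step 3: u_2 = a_2 − (0)·u_0 − (-55/42)·u_1 = (40/21, -95/42, 31/42, -8/7).

u_2 = (40/21, -95/42, 31/42, -8/7)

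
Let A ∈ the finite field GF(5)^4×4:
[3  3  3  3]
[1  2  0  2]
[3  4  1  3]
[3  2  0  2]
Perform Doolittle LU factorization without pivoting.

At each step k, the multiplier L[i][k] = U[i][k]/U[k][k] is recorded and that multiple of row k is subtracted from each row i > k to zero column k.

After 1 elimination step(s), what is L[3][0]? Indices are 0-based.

k=0: U[0][0]=3
  eliminate (1,0): mult=2, new row 1: (0, 1, 4, 1); set L[1][0]=2
  eliminate (2,0): mult=1, new row 2: (0, 1, 3, 0); set L[2][0]=1
  eliminate (3,0): mult=1, new row 3: (0, 4, 2, 4); set L[3][0]=1

L[3][0] = 1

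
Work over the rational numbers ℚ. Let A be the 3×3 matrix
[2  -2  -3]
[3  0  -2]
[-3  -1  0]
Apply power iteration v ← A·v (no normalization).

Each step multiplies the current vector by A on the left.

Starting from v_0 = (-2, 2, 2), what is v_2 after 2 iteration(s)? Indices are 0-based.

v_0 = (-2, 2, 2).
v_1 = A·v_0 = (-14, -10, 4).
v_2 = A·v_1 = (-20, -50, 52).

v_2 = (-20, -50, 52)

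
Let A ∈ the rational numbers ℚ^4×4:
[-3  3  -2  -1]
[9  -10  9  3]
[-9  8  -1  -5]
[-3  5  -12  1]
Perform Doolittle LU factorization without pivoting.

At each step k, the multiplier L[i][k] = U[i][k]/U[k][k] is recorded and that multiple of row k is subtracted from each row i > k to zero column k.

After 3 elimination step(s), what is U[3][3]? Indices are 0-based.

Step 1: pivot at (0,0) is -3.
  row1 ← row1 − (-3)·row0  ⇒  L[1][0]=-3, U row1=(0, -1, 3, 0)
  row2 ← row2 − (3)·row0  ⇒  L[2][0]=3, U row2=(0, -1, 5, -2)
  row3 ← row3 − (1)·row0  ⇒  L[3][0]=1, U row3=(0, 2, -10, 2)
Step 2: pivot at (1,1) is -1.
  row2 ← row2 − (1)·row1  ⇒  L[2][1]=1, U row2=(0, 0, 2, -2)
  row3 ← row3 − (-2)·row1  ⇒  L[3][1]=-2, U row3=(0, 0, -4, 2)
Step 3: pivot at (2,2) is 2.
  row3 ← row3 − (-2)·row2  ⇒  L[3][2]=-2, U row3=(0, 0, 0, -2)

U[3][3] = -2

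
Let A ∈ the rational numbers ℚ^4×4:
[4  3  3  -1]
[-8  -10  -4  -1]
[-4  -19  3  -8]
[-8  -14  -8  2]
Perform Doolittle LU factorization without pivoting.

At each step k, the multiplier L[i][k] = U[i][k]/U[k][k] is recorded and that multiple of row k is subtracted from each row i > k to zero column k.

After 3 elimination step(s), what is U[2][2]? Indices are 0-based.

U[2][2] = -2

k=0: U[0][0]=4
  eliminate (1,0): mult=-2, new row 1: (0, -4, 2, -3); set L[1][0]=-2
  eliminate (2,0): mult=-1, new row 2: (0, -16, 6, -9); set L[2][0]=-1
  eliminate (3,0): mult=-2, new row 3: (0, -8, -2, 0); set L[3][0]=-2
k=1: U[1][1]=-4
  eliminate (2,1): mult=4, new row 2: (0, 0, -2, 3); set L[2][1]=4
  eliminate (3,1): mult=2, new row 3: (0, 0, -6, 6); set L[3][1]=2
k=2: U[2][2]=-2
  eliminate (3,2): mult=3, new row 3: (0, 0, 0, -3); set L[3][2]=3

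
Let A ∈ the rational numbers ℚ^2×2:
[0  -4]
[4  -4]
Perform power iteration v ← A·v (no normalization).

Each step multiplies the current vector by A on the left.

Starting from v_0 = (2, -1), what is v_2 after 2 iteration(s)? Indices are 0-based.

v_0 = (2, -1).
v_1 = A·v_0 = (4, 12).
v_2 = A·v_1 = (-48, -32).

v_2 = (-48, -32)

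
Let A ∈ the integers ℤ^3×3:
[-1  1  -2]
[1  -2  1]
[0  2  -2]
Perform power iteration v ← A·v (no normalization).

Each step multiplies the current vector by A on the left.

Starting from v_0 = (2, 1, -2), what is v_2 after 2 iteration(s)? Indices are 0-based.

v_2 = (-17, 13, -16)

v_0 = (2, 1, -2).
v_1 = A·v_0 = (3, -2, 6).
v_2 = A·v_1 = (-17, 13, -16).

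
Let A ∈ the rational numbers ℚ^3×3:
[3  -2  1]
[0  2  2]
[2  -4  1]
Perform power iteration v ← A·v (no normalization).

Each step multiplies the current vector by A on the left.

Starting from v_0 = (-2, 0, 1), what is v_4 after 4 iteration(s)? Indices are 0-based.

v_4 = (-214, -206, -39)

v_0 = (-2, 0, 1).
v_1 = A·v_0 = (-5, 2, -3).
v_2 = A·v_1 = (-22, -2, -21).
v_3 = A·v_2 = (-83, -46, -57).
v_4 = A·v_3 = (-214, -206, -39).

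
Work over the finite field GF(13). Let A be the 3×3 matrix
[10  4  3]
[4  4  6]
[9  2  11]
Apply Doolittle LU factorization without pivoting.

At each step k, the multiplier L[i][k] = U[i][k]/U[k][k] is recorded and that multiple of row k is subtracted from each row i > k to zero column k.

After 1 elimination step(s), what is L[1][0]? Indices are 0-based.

L[1][0] = 3

k=0: U[0][0]=10
  eliminate (1,0): mult=3, new row 1: (0, 5, 10); set L[1][0]=3
  eliminate (2,0): mult=10, new row 2: (0, 1, 7); set L[2][0]=10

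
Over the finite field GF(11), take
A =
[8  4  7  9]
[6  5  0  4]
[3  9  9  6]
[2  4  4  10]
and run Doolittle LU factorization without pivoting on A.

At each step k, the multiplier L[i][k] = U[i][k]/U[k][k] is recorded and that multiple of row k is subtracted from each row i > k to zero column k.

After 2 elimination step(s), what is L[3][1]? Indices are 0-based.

L[3][1] = 7

Step 1: pivot at (0,0) is 8.
  row1 ← row1 − (9)·row0  ⇒  L[1][0]=9, U row1=(0, 2, 3, 0)
  row2 ← row2 − (10)·row0  ⇒  L[2][0]=10, U row2=(0, 2, 5, 4)
  row3 ← row3 − (3)·row0  ⇒  L[3][0]=3, U row3=(0, 3, 5, 5)
Step 2: pivot at (1,1) is 2.
  row2 ← row2 − (1)·row1  ⇒  L[2][1]=1, U row2=(0, 0, 2, 4)
  row3 ← row3 − (7)·row1  ⇒  L[3][1]=7, U row3=(0, 0, 6, 5)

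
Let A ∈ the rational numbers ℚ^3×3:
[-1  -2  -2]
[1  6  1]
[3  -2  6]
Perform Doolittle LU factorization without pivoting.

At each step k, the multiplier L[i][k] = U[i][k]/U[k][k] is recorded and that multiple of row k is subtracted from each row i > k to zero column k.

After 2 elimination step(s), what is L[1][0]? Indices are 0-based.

k=0: U[0][0]=-1
  eliminate (1,0): mult=-1, new row 1: (0, 4, -1); set L[1][0]=-1
  eliminate (2,0): mult=-3, new row 2: (0, -8, 0); set L[2][0]=-3
k=1: U[1][1]=4
  eliminate (2,1): mult=-2, new row 2: (0, 0, -2); set L[2][1]=-2

L[1][0] = -1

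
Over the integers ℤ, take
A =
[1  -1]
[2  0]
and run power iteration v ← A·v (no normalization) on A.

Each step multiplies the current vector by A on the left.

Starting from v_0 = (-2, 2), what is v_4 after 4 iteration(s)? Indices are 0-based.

v_0 = (-2, 2).
v_1 = A·v_0 = (-4, -4).
v_2 = A·v_1 = (0, -8).
v_3 = A·v_2 = (8, 0).
v_4 = A·v_3 = (8, 16).

v_4 = (8, 16)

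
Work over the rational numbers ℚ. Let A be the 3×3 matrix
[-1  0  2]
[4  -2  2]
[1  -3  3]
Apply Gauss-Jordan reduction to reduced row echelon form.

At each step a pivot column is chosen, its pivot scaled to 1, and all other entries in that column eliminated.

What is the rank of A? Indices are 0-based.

pivot(0,0)=-1: scale R0 → (1, 0, -2)
  clear (1,0): R1 −= (4)R0 → (0, -2, 10)
  clear (2,0): R2 −= (1)R0 → (0, -3, 5)
pivot(1,1)=-2: scale R1 → (0, 1, -5)
  clear (2,1): R2 −= (-3)R1 → (0, 0, -10)
pivot(2,2)=-10: scale R2 → (0, 0, 1)
  clear (0,2): R0 −= (-2)R2 → (1, 0, 0)
  clear (1,2): R1 −= (-5)R2 → (0, 1, 0)

rank = 3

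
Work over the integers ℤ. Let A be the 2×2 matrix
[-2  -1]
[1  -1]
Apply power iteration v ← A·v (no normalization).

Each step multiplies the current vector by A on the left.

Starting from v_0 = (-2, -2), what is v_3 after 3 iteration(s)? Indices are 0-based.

v_3 = (18, -18)

v_0 = (-2, -2).
v_1 = A·v_0 = (6, 0).
v_2 = A·v_1 = (-12, 6).
v_3 = A·v_2 = (18, -18).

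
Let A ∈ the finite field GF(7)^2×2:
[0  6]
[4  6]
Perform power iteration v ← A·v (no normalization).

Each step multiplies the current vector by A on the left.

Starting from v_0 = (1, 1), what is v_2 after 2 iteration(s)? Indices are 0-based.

v_0 = (1, 1).
v_1 = A·v_0 = (6, 3).
v_2 = A·v_1 = (4, 0).

v_2 = (4, 0)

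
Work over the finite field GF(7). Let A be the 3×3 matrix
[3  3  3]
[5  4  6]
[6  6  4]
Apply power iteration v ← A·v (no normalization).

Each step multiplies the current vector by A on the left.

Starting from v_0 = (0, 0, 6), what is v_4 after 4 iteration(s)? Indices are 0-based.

v_4 = (0, 3, 6)

v_0 = (0, 0, 6).
v_1 = A·v_0 = (4, 1, 3).
v_2 = A·v_1 = (3, 0, 0).
v_3 = A·v_2 = (2, 1, 4).
v_4 = A·v_3 = (0, 3, 6).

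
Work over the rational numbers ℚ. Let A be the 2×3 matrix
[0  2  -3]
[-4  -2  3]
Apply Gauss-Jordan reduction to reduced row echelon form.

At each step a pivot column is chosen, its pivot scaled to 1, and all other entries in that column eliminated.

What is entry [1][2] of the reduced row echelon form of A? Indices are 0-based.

[1] R0 <-> R1
[1] R0 /= -4  ⇒  (1, 1/2, -3/4)
[2] R1 /= 2  ⇒  (0, 1, -3/2)
     R0 -= 1/2·R1  ⇒  (1, 0, 0)

M[1][2] = -3/2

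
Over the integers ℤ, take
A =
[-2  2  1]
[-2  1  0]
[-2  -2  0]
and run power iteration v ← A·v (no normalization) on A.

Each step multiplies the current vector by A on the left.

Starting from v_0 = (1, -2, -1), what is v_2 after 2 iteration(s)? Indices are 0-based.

v_2 = (8, 10, 22)

v_0 = (1, -2, -1).
v_1 = A·v_0 = (-7, -4, 2).
v_2 = A·v_1 = (8, 10, 22).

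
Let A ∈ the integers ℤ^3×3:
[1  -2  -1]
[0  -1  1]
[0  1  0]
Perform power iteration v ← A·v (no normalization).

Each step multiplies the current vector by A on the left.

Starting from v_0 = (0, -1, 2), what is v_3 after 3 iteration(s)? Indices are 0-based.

v_3 = (0, 7, -4)

v_0 = (0, -1, 2).
v_1 = A·v_0 = (0, 3, -1).
v_2 = A·v_1 = (-5, -4, 3).
v_3 = A·v_2 = (0, 7, -4).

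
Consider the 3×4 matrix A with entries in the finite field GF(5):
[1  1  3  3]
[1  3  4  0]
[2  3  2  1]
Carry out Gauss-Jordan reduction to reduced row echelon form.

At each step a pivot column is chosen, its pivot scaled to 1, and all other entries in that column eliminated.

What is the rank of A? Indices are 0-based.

rank = 3

[1] R0 /= 1  ⇒  (1, 1, 3, 3)
     R1 -= 1·R0  ⇒  (0, 2, 1, 2)
     R2 -= 2·R0  ⇒  (0, 1, 1, 0)
[2] R1 /= 2  ⇒  (0, 1, 3, 1)
     R0 -= 1·R1  ⇒  (1, 0, 0, 2)
     R2 -= 1·R1  ⇒  (0, 0, 3, 4)
[3] R2 /= 3  ⇒  (0, 0, 1, 3)
     R1 -= 3·R2  ⇒  (0, 1, 0, 2)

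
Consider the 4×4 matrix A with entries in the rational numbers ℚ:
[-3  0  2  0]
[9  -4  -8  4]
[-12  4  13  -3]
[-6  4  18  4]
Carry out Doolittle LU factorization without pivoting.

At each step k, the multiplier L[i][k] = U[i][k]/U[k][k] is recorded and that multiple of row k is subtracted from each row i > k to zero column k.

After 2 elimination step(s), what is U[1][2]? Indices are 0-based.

[col 0] pivot -3
  R1 -= -3*R0 → (0, -4, -2, 4)  (L[1][0] := -3)
  R2 -= 4*R0 → (0, 4, 5, -3)  (L[2][0] := 4)
  R3 -= 2*R0 → (0, 4, 14, 4)  (L[3][0] := 2)
[col 1] pivot -4
  R2 -= -1*R1 → (0, 0, 3, 1)  (L[2][1] := -1)
  R3 -= -1*R1 → (0, 0, 12, 8)  (L[3][1] := -1)

U[1][2] = -2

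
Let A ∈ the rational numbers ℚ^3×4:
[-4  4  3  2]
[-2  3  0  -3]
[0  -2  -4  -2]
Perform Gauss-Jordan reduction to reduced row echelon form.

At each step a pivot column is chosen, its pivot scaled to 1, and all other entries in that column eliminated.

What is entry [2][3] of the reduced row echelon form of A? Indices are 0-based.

M[2][3] = 10/7

step 1: normalize row 0 (÷-4) = (1, -1, -3/4, -1/2)
  row 1: subtract -2×row0 = (0, 1, -3/2, -4)
step 2: normalize row 1 (÷1) = (0, 1, -3/2, -4)
  row 0: subtract -1×row1 = (1, 0, -9/4, -9/2)
  row 2: subtract -2×row1 = (0, 0, -7, -10)
step 3: normalize row 2 (÷-7) = (0, 0, 1, 10/7)
  row 0: subtract -9/4×row2 = (1, 0, 0, -9/7)
  row 1: subtract -3/2×row2 = (0, 1, 0, -13/7)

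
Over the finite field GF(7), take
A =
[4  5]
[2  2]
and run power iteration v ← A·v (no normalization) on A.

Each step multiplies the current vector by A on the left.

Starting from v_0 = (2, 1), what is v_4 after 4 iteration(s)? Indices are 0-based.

v_0 = (2, 1).
v_1 = A·v_0 = (6, 6).
v_2 = A·v_1 = (5, 3).
v_3 = A·v_2 = (0, 2).
v_4 = A·v_3 = (3, 4).

v_4 = (3, 4)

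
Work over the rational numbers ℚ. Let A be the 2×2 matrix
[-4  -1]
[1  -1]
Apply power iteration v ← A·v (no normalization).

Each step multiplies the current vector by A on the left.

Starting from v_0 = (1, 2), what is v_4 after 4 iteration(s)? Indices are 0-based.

v_0 = (1, 2).
v_1 = A·v_0 = (-6, -1).
v_2 = A·v_1 = (25, -5).
v_3 = A·v_2 = (-95, 30).
v_4 = A·v_3 = (350, -125).

v_4 = (350, -125)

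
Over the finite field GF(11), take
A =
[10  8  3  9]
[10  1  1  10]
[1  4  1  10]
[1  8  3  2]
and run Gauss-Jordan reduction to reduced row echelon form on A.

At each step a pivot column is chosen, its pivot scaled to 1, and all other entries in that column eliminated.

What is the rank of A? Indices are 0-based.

rank = 3

pivot(0,0)=10: scale R0 → (1, 3, 8, 2)
  clear (1,0): R1 −= (10)R0 → (0, 4, 9, 1)
  clear (2,0): R2 −= (1)R0 → (0, 1, 4, 8)
  clear (3,0): R3 −= (1)R0 → (0, 5, 6, 0)
pivot(1,1)=4: scale R1 → (0, 1, 5, 3)
  clear (0,1): R0 −= (3)R1 → (1, 0, 4, 4)
  clear (2,1): R2 −= (1)R1 → (0, 0, 10, 5)
  clear (3,1): R3 −= (5)R1 → (0, 0, 3, 7)
pivot(2,2)=10: scale R2 → (0, 0, 1, 6)
  clear (0,2): R0 −= (4)R2 → (1, 0, 0, 2)
  clear (1,2): R1 −= (5)R2 → (0, 1, 0, 6)
  clear (3,2): R3 −= (3)R2 → (0, 0, 0, 0)
col 3: no nonzero at/below row 3; advance.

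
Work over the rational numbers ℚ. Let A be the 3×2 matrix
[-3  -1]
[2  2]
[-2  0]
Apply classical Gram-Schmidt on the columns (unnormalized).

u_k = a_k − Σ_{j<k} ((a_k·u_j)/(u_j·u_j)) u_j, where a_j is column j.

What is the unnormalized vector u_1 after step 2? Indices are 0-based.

Step 1: u_0 = a_0 = (-3, 2, -2).
Step 2: u_1 = a_1 − (7/17)·u_0 = (4/17, 20/17, 14/17).

u_1 = (4/17, 20/17, 14/17)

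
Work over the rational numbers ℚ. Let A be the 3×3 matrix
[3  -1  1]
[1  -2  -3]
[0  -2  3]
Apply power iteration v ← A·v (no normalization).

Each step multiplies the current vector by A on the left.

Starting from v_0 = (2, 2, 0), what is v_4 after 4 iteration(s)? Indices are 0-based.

v_0 = (2, 2, 0).
v_1 = A·v_0 = (4, -2, -4).
v_2 = A·v_1 = (10, 20, -8).
v_3 = A·v_2 = (2, -6, -64).
v_4 = A·v_3 = (-52, 206, -180).

v_4 = (-52, 206, -180)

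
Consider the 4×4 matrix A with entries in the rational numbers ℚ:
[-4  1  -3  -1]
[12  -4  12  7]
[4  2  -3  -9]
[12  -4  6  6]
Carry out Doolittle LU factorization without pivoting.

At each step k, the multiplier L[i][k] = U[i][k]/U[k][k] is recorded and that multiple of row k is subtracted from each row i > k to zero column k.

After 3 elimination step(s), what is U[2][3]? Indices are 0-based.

[col 0] pivot -4
  R1 -= -3*R0 → (0, -1, 3, 4)  (L[1][0] := -3)
  R2 -= -1*R0 → (0, 3, -6, -10)  (L[2][0] := -1)
  R3 -= -3*R0 → (0, -1, -3, 3)  (L[3][0] := -3)
[col 1] pivot -1
  R2 -= -3*R1 → (0, 0, 3, 2)  (L[2][1] := -3)
  R3 -= 1*R1 → (0, 0, -6, -1)  (L[3][1] := 1)
[col 2] pivot 3
  R3 -= -2*R2 → (0, 0, 0, 3)  (L[3][2] := -2)

U[2][3] = 2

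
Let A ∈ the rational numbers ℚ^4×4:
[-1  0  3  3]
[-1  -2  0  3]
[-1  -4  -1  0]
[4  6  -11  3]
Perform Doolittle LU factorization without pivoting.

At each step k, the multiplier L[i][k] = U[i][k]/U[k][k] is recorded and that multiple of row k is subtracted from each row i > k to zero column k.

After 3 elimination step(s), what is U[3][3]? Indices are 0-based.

U[3][3] = 3

k=0: U[0][0]=-1
  eliminate (1,0): mult=1, new row 1: (0, -2, -3, 0); set L[1][0]=1
  eliminate (2,0): mult=1, new row 2: (0, -4, -4, -3); set L[2][0]=1
  eliminate (3,0): mult=-4, new row 3: (0, 6, 1, 15); set L[3][0]=-4
k=1: U[1][1]=-2
  eliminate (2,1): mult=2, new row 2: (0, 0, 2, -3); set L[2][1]=2
  eliminate (3,1): mult=-3, new row 3: (0, 0, -8, 15); set L[3][1]=-3
k=2: U[2][2]=2
  eliminate (3,2): mult=-4, new row 3: (0, 0, 0, 3); set L[3][2]=-4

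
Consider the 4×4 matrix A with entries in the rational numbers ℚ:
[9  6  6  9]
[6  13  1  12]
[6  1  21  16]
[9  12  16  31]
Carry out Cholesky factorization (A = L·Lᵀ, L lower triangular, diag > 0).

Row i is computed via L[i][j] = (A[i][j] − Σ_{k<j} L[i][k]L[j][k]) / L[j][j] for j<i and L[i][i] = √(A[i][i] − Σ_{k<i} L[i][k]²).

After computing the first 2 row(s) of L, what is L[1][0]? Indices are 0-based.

Step 1: L[0][0] = √(9) = 3.
  L[1][0] = (6) / L[0][0] = 2.
Step 2: L[1][1] = √(9) = 3.

L[1][0] = 2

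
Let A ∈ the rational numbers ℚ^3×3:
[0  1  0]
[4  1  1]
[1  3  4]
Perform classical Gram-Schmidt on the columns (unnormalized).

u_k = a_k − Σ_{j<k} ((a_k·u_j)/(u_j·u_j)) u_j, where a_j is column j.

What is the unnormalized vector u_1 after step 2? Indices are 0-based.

Step 1: u_0 = a_0 = (0, 4, 1).
Step 2: u_1 = a_1 − (7/17)·u_0 = (1, -11/17, 44/17).

u_1 = (1, -11/17, 44/17)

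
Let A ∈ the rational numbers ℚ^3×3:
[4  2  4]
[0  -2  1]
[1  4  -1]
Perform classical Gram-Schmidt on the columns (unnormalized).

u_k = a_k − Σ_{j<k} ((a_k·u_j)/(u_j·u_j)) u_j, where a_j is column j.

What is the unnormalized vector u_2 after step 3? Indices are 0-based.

u_2 = (1/66, -7/66, -2/33)

Step 1: u_0 = a_0 = (4, 0, 1).
Step 2: u_1 = a_1 − (12/17)·u_0 = (-14/17, -2, 56/17).
Step 3: u_2 = a_2 − (15/17)·u_0 − (-73/132)·u_1 = (1/66, -7/66, -2/33).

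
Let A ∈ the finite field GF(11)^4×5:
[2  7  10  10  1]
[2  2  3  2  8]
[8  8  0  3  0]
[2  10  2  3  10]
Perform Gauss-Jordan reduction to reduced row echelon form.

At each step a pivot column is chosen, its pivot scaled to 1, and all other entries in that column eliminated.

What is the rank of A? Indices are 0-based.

rank = 4

pivot(0,0)=2: scale R0 → (1, 9, 5, 5, 6)
  clear (1,0): R1 −= (2)R0 → (0, 6, 4, 3, 7)
  clear (2,0): R2 −= (8)R0 → (0, 2, 4, 7, 7)
  clear (3,0): R3 −= (2)R0 → (0, 3, 3, 4, 9)
pivot(1,1)=6: scale R1 → (0, 1, 8, 6, 3)
  clear (0,1): R0 −= (9)R1 → (1, 0, 10, 6, 1)
  clear (2,1): R2 −= (2)R1 → (0, 0, 10, 6, 1)
  clear (3,1): R3 −= (3)R1 → (0, 0, 1, 8, 0)
pivot(2,2)=10: scale R2 → (0, 0, 1, 5, 10)
  clear (0,2): R0 −= (10)R2 → (1, 0, 0, 0, 0)
  clear (1,2): R1 −= (8)R2 → (0, 1, 0, 10, 0)
  clear (3,2): R3 −= (1)R2 → (0, 0, 0, 3, 1)
pivot(3,3)=3: scale R3 → (0, 0, 0, 1, 4)
  clear (1,3): R1 −= (10)R3 → (0, 1, 0, 0, 4)
  clear (2,3): R2 −= (5)R3 → (0, 0, 1, 0, 1)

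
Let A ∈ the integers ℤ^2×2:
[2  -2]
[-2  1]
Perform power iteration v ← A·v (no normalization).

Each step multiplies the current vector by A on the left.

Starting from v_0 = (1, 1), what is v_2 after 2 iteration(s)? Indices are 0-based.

v_2 = (2, -1)

v_0 = (1, 1).
v_1 = A·v_0 = (0, -1).
v_2 = A·v_1 = (2, -1).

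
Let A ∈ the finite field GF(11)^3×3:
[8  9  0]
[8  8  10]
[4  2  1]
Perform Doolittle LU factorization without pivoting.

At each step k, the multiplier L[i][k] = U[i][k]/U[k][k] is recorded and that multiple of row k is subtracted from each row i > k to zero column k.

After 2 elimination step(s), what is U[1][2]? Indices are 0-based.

U[1][2] = 10

Step 1: pivot at (0,0) is 8.
  row1 ← row1 − (1)·row0  ⇒  L[1][0]=1, U row1=(0, 10, 10)
  row2 ← row2 − (6)·row0  ⇒  L[2][0]=6, U row2=(0, 3, 1)
Step 2: pivot at (1,1) is 10.
  row2 ← row2 − (8)·row1  ⇒  L[2][1]=8, U row2=(0, 0, 9)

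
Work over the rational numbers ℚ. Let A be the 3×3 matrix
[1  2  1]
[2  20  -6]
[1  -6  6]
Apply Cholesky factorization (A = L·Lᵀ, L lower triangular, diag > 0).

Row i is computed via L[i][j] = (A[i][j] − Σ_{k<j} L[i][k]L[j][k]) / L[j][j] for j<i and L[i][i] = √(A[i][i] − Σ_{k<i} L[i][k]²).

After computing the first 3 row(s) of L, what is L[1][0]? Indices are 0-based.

Step 1: L[0][0] = √(1) = 1.
  L[1][0] = (2) / L[0][0] = 2.
Step 2: L[1][1] = √(16) = 4.
  L[2][0] = (1) / L[0][0] = 1.
  L[2][1] = (-8) / L[1][1] = -2.
Step 3: L[2][2] = √(1) = 1.

L[1][0] = 2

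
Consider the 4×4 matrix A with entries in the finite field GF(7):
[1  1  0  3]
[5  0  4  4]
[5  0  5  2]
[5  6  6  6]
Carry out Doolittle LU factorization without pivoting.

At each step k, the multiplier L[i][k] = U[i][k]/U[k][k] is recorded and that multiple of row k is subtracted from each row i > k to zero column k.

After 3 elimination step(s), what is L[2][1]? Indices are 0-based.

[col 0] pivot 1
  R1 -= 5*R0 → (0, 2, 4, 3)  (L[1][0] := 5)
  R2 -= 5*R0 → (0, 2, 5, 1)  (L[2][0] := 5)
  R3 -= 5*R0 → (0, 1, 6, 5)  (L[3][0] := 5)
[col 1] pivot 2
  R2 -= 1*R1 → (0, 0, 1, 5)  (L[2][1] := 1)
  R3 -= 4*R1 → (0, 0, 4, 0)  (L[3][1] := 4)
[col 2] pivot 1
  R3 -= 4*R2 → (0, 0, 0, 1)  (L[3][2] := 4)

L[2][1] = 1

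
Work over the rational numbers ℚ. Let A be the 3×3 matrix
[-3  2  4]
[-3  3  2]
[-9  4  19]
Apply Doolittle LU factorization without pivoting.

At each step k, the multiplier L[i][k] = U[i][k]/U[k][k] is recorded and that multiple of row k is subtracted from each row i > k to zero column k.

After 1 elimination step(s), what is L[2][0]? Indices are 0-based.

[col 0] pivot -3
  R1 -= 1*R0 → (0, 1, -2)  (L[1][0] := 1)
  R2 -= 3*R0 → (0, -2, 7)  (L[2][0] := 3)

L[2][0] = 3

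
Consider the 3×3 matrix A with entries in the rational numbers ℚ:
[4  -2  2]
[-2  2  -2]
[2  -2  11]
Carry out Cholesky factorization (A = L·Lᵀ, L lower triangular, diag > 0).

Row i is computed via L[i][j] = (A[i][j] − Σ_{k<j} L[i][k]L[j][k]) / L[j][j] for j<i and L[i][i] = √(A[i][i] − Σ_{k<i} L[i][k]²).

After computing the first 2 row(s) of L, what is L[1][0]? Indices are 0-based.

L[1][0] = -1

Step 1: L[0][0] = √(4) = 2.
  L[1][0] = (-2) / L[0][0] = -1.
Step 2: L[1][1] = √(1) = 1.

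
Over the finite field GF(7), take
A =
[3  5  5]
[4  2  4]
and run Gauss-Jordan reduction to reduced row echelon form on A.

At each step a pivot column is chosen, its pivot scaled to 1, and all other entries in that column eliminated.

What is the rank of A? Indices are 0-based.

[1] R0 /= 3  ⇒  (1, 4, 4)
     R1 -= 4·R0  ⇒  (0, 0, 2)
column 1 empty below row 1
[2] R1 /= 2  ⇒  (0, 0, 1)
     R0 -= 4·R1  ⇒  (1, 4, 0)

rank = 2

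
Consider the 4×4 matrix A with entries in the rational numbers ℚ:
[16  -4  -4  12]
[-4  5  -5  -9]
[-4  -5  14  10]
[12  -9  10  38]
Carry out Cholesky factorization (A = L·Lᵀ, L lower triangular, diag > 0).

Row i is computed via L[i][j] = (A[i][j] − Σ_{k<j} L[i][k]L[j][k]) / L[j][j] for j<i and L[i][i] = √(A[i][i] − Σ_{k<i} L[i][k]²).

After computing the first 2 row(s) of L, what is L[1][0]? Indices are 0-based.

L[1][0] = -1

Step 1: L[0][0] = √(16) = 4.
  L[1][0] = (-4) / L[0][0] = -1.
Step 2: L[1][1] = √(4) = 2.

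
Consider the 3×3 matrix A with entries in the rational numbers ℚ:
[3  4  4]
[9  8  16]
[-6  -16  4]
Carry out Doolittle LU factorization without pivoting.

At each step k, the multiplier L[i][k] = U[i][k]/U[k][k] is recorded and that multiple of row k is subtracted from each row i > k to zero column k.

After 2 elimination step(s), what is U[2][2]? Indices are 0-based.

U[2][2] = 4

Step 1: pivot at (0,0) is 3.
  row1 ← row1 − (3)·row0  ⇒  L[1][0]=3, U row1=(0, -4, 4)
  row2 ← row2 − (-2)·row0  ⇒  L[2][0]=-2, U row2=(0, -8, 12)
Step 2: pivot at (1,1) is -4.
  row2 ← row2 − (2)·row1  ⇒  L[2][1]=2, U row2=(0, 0, 4)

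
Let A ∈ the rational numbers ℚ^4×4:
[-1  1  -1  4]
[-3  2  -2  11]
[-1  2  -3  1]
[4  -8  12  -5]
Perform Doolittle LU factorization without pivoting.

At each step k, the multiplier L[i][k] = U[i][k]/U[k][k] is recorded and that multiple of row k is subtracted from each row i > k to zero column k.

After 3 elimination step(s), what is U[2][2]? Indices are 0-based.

U[2][2] = -1

k=0: U[0][0]=-1
  eliminate (1,0): mult=3, new row 1: (0, -1, 1, -1); set L[1][0]=3
  eliminate (2,0): mult=1, new row 2: (0, 1, -2, -3); set L[2][0]=1
  eliminate (3,0): mult=-4, new row 3: (0, -4, 8, 11); set L[3][0]=-4
k=1: U[1][1]=-1
  eliminate (2,1): mult=-1, new row 2: (0, 0, -1, -4); set L[2][1]=-1
  eliminate (3,1): mult=4, new row 3: (0, 0, 4, 15); set L[3][1]=4
k=2: U[2][2]=-1
  eliminate (3,2): mult=-4, new row 3: (0, 0, 0, -1); set L[3][2]=-4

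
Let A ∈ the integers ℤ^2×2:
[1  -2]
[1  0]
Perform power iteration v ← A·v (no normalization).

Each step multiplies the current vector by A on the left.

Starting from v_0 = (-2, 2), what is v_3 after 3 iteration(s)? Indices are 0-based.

v_3 = (10, -2)

v_0 = (-2, 2).
v_1 = A·v_0 = (-6, -2).
v_2 = A·v_1 = (-2, -6).
v_3 = A·v_2 = (10, -2).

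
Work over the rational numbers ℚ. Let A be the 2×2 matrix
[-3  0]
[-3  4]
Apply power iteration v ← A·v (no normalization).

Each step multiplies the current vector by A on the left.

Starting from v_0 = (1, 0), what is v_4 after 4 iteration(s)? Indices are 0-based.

v_4 = (81, -75)

v_0 = (1, 0).
v_1 = A·v_0 = (-3, -3).
v_2 = A·v_1 = (9, -3).
v_3 = A·v_2 = (-27, -39).
v_4 = A·v_3 = (81, -75).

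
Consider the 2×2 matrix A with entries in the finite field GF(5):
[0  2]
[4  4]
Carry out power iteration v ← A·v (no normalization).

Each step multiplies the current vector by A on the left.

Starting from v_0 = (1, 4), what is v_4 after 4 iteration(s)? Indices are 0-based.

v_0 = (1, 4).
v_1 = A·v_0 = (3, 0).
v_2 = A·v_1 = (0, 2).
v_3 = A·v_2 = (4, 3).
v_4 = A·v_3 = (1, 3).

v_4 = (1, 3)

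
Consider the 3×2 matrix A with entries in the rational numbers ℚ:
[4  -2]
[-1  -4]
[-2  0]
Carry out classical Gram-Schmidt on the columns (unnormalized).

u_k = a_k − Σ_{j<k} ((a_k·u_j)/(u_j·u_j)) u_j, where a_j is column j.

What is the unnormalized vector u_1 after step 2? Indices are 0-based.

u_1 = (-26/21, -88/21, -8/21)

Step 1: u_0 = a_0 = (4, -1, -2).
Step 2: u_1 = a_1 − (-4/21)·u_0 = (-26/21, -88/21, -8/21).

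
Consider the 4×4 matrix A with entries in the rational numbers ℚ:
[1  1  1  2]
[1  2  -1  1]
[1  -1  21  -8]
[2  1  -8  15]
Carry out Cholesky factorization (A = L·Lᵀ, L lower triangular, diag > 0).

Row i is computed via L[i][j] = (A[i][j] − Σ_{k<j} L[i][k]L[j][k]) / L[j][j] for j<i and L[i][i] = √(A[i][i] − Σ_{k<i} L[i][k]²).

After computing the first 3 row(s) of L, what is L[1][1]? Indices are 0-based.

L[1][1] = 1

Step 1: L[0][0] = √(1) = 1.
  L[1][0] = (1) / L[0][0] = 1.
Step 2: L[1][1] = √(1) = 1.
  L[2][0] = (1) / L[0][0] = 1.
  L[2][1] = (-2) / L[1][1] = -2.
Step 3: L[2][2] = √(16) = 4.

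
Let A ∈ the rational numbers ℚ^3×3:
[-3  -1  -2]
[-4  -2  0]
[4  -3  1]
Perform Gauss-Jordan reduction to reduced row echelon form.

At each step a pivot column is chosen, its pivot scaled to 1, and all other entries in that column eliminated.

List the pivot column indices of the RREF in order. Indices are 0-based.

[1] R0 /= -3  ⇒  (1, 1/3, 2/3)
     R1 -= -4·R0  ⇒  (0, -2/3, 8/3)
     R2 -= 4·R0  ⇒  (0, -13/3, -5/3)
[2] R1 /= -2/3  ⇒  (0, 1, -4)
     R0 -= 1/3·R1  ⇒  (1, 0, 2)
     R2 -= -13/3·R1  ⇒  (0, 0, -19)
[3] R2 /= -19  ⇒  (0, 0, 1)
     R0 -= 2·R2  ⇒  (1, 0, 0)
     R1 -= -4·R2  ⇒  (0, 1, 0)

pivot columns: 0, 1, 2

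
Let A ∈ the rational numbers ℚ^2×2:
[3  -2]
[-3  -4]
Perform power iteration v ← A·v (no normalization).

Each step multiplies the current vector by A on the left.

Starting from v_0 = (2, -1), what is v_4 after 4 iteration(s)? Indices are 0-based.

v_0 = (2, -1).
v_1 = A·v_0 = (8, -2).
v_2 = A·v_1 = (28, -16).
v_3 = A·v_2 = (116, -20).
v_4 = A·v_3 = (388, -268).

v_4 = (388, -268)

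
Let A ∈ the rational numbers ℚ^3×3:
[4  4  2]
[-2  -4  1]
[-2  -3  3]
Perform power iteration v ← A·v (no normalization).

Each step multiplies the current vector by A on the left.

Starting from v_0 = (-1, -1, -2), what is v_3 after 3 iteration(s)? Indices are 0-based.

v_0 = (-1, -1, -2).
v_1 = A·v_0 = (-12, 4, -1).
v_2 = A·v_1 = (-34, 7, 9).
v_3 = A·v_2 = (-90, 49, 74).

v_3 = (-90, 49, 74)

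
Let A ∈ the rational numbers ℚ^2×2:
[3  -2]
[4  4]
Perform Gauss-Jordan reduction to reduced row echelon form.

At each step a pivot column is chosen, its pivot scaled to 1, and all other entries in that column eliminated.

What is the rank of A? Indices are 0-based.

rank = 2

pivot(0,0)=3: scale R0 → (1, -2/3)
  clear (1,0): R1 −= (4)R0 → (0, 20/3)
pivot(1,1)=20/3: scale R1 → (0, 1)
  clear (0,1): R0 −= (-2/3)R1 → (1, 0)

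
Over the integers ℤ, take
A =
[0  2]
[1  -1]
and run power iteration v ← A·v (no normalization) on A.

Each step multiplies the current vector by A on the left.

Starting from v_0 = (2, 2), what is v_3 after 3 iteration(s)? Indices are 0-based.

v_3 = (8, -4)

v_0 = (2, 2).
v_1 = A·v_0 = (4, 0).
v_2 = A·v_1 = (0, 4).
v_3 = A·v_2 = (8, -4).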